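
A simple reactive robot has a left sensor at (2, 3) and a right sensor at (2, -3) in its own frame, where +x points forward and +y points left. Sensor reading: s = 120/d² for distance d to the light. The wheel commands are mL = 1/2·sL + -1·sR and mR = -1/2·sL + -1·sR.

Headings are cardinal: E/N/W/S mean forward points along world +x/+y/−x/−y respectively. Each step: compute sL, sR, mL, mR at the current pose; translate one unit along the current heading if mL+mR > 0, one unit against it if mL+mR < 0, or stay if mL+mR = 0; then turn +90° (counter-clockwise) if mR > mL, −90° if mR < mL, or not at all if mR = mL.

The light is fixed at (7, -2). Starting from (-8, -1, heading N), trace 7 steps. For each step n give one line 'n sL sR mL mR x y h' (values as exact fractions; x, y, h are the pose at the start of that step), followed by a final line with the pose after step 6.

0 40/111 40/51 -380/629 -1820/1887 -8 -1 N
1 60/89 60/89 -30/89 -90/89 -8 -2 E
2 120/173 24/73 228/12629 -8532/12629 -9 -2 S
3 15/41 6/17 -237/1394 -747/1394 -9 -1 W
4 40/111 40/51 -380/629 -1820/1887 -8 -1 N
5 60/89 60/89 -30/89 -90/89 -8 -2 E
6 120/173 24/73 228/12629 -8532/12629 -9 -2 S
final -9 -1 W

n=0: pose=(-8,-1,N); sL=40/111, sR=40/51; mL=-380/629, mR=-1820/1887; mL+mR=-80/51 → advance -1; mR−mL=-40/111 → turn -1·90°
n=1: pose=(-8,-2,E); sL=60/89, sR=60/89; mL=-30/89, mR=-90/89; mL+mR=-120/89 → advance -1; mR−mL=-60/89 → turn -1·90°
n=2: pose=(-9,-2,S); sL=120/173, sR=24/73; mL=228/12629, mR=-8532/12629; mL+mR=-48/73 → advance -1; mR−mL=-120/173 → turn -1·90°
n=3: pose=(-9,-1,W); sL=15/41, sR=6/17; mL=-237/1394, mR=-747/1394; mL+mR=-12/17 → advance -1; mR−mL=-15/41 → turn -1·90°
n=4: pose=(-8,-1,N); sL=40/111, sR=40/51; mL=-380/629, mR=-1820/1887; mL+mR=-80/51 → advance -1; mR−mL=-40/111 → turn -1·90°
n=5: pose=(-8,-2,E); sL=60/89, sR=60/89; mL=-30/89, mR=-90/89; mL+mR=-120/89 → advance -1; mR−mL=-60/89 → turn -1·90°
n=6: pose=(-9,-2,S); sL=120/173, sR=24/73; mL=228/12629, mR=-8532/12629; mL+mR=-48/73 → advance -1; mR−mL=-120/173 → turn -1·90°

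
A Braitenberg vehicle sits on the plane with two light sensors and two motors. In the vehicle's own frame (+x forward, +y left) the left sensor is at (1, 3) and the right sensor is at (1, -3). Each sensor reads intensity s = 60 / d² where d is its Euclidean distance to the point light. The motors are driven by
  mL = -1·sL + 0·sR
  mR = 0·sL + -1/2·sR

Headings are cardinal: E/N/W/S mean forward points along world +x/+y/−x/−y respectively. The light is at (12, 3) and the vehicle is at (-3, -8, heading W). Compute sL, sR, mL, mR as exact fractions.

15/113 3/16 -15/113 -3/32

left sensor world pos  = (-4, -11); dL² = 452
right sensor world pos = (-4, -5); dR² = 320
sL = 60/452 = 15/113
sR = 60/320 = 3/16
mL = -1·sL + 0·sR = -15/113
mR = 0·sL + -1/2·sR = -3/32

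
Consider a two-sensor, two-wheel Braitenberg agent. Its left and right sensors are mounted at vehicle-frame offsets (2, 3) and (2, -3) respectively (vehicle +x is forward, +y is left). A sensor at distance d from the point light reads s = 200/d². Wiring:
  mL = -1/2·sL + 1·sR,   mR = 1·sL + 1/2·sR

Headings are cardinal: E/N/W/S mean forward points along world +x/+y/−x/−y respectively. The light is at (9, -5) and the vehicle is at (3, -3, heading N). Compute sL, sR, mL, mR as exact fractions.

left sensor world pos  = (0, -1); dL² = 97
right sensor world pos = (6, -1); dR² = 25
sL = 200/97 = 200/97
sR = 200/25 = 8
mL = -1/2·sL + 1·sR = 676/97
mR = 1·sL + 1/2·sR = 588/97

200/97 8 676/97 588/97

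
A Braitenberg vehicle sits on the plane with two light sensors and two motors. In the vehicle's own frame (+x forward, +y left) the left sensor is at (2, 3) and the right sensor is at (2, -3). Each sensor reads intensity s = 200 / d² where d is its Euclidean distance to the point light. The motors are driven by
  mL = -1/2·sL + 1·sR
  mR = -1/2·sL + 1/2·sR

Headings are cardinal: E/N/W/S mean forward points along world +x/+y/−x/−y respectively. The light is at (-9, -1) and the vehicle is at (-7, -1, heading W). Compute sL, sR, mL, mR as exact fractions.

200/9 200/9 100/9 0

left sensor world pos  = (-9, -4); dL² = 9
right sensor world pos = (-9, 2); dR² = 9
sL = 200/9 = 200/9
sR = 200/9 = 200/9
mL = -1/2·sL + 1·sR = 100/9
mR = -1/2·sL + 1/2·sR = 0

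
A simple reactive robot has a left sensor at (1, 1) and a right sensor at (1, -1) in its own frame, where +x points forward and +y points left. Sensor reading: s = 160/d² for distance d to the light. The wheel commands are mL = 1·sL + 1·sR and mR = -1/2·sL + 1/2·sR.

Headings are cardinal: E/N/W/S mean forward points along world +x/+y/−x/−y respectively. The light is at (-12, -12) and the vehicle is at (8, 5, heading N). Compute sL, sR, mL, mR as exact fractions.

32/137 32/153 9280/20961 -256/20961

left sensor world pos  = (7, 6); dL² = 685
right sensor world pos = (9, 6); dR² = 765
sL = 160/685 = 32/137
sR = 160/765 = 32/153
mL = 1·sL + 1·sR = 9280/20961
mR = -1/2·sL + 1/2·sR = -256/20961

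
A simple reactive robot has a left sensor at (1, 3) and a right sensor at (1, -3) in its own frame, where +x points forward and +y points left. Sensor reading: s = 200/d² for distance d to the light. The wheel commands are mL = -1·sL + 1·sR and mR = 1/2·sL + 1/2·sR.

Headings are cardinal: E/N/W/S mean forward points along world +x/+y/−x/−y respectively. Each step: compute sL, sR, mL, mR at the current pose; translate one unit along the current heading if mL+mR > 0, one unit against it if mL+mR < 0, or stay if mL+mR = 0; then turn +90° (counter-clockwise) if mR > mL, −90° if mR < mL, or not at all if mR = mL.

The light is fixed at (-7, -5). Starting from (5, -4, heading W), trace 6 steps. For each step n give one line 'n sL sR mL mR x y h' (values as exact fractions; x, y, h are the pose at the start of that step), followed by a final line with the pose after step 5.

0 8/5 200/137 -96/685 1048/685 5 -4 W
1 50/49 25/8 825/392 1625/784 4 -4 S
2 200/109 200/109 0 200/109 4 -5 W
3 20/17 4 48/17 44/17 3 -5 S
4 200/97 40/17 480/1649 3640/1649 3 -6 W
5 50/37 5 135/37 235/74 2 -6 S
final 2 -7 W

n=0: pose=(5,-4,W); sL=8/5, sR=200/137; mL=-96/685, mR=1048/685; mL+mR=952/685 → advance +1; mR−mL=1144/685 → turn +1·90°
n=1: pose=(4,-4,S); sL=50/49, sR=25/8; mL=825/392, mR=1625/784; mL+mR=3275/784 → advance +1; mR−mL=-25/784 → turn -1·90°
n=2: pose=(4,-5,W); sL=200/109, sR=200/109; mL=0, mR=200/109; mL+mR=200/109 → advance +1; mR−mL=200/109 → turn +1·90°
n=3: pose=(3,-5,S); sL=20/17, sR=4; mL=48/17, mR=44/17; mL+mR=92/17 → advance +1; mR−mL=-4/17 → turn -1·90°
n=4: pose=(3,-6,W); sL=200/97, sR=40/17; mL=480/1649, mR=3640/1649; mL+mR=4120/1649 → advance +1; mR−mL=3160/1649 → turn +1·90°
n=5: pose=(2,-6,S); sL=50/37, sR=5; mL=135/37, mR=235/74; mL+mR=505/74 → advance +1; mR−mL=-35/74 → turn -1·90°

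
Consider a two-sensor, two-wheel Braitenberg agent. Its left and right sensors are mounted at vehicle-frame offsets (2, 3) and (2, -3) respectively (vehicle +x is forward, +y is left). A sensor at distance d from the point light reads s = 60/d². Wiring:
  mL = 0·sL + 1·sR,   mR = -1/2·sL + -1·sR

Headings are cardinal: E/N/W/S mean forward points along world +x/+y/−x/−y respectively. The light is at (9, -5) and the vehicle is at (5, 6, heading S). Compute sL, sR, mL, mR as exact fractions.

30/41 6/13 6/13 -441/533

left sensor world pos  = (8, 4); dL² = 82
right sensor world pos = (2, 4); dR² = 130
sL = 60/82 = 30/41
sR = 60/130 = 6/13
mL = 0·sL + 1·sR = 6/13
mR = -1/2·sL + -1·sR = -441/533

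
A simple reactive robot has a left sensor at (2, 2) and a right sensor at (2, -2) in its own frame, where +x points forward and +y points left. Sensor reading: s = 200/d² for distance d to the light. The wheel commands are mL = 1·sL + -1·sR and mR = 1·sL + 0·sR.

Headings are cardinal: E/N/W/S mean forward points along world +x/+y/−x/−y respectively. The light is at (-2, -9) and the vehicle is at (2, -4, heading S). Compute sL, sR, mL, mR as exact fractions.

left sensor world pos  = (4, -6); dL² = 45
right sensor world pos = (0, -6); dR² = 13
sL = 200/45 = 40/9
sR = 200/13 = 200/13
mL = 1·sL + -1·sR = -1280/117
mR = 1·sL + 0·sR = 40/9

40/9 200/13 -1280/117 40/9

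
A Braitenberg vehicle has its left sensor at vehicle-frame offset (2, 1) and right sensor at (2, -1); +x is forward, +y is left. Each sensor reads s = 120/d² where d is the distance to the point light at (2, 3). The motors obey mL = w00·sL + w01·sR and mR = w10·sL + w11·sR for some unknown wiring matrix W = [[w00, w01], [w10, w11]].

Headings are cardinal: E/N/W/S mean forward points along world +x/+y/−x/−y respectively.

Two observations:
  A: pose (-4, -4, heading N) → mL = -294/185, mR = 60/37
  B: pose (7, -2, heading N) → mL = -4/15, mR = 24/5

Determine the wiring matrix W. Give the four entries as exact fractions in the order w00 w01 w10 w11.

obs A: pose=(-4,-4,N) → sL=60/37, sR=12/5, mL=-294/185, mR=60/37
obs B: pose=(7,-2,N) → sL=24/5, sR=8/3, mL=-4/15, mR=24/5
sensor matrix S = [[60/37, 12/5], [24/5, 8/3]]; det S = -6656/925
solve [mL_A; mL_B] = S·[w00; w01] and [mR_A; mR_B] = S·[w10; w11]:
  w00 = 1/2, w01 = -1, w10 = 1, w11 = 0

1/2 -1 1 0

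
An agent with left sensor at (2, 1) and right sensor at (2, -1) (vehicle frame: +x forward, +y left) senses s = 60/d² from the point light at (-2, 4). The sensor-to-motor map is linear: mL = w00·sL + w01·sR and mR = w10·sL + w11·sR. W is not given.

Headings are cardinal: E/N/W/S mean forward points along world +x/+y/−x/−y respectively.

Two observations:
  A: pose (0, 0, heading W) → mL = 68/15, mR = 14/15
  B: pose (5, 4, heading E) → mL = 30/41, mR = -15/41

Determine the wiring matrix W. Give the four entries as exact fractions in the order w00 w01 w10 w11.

1/2 1/2 -1 1/2

obs A: pose=(0,0,W) → sL=12/5, sR=20/3, mL=68/15, mR=14/15
obs B: pose=(5,4,E) → sL=30/41, sR=30/41, mL=30/41, mR=-15/41
sensor matrix S = [[12/5, 20/3], [30/41, 30/41]]; det S = -128/41
solve [mL_A; mL_B] = S·[w00; w01] and [mR_A; mR_B] = S·[w10; w11]:
  w00 = 1/2, w01 = 1/2, w10 = -1, w11 = 1/2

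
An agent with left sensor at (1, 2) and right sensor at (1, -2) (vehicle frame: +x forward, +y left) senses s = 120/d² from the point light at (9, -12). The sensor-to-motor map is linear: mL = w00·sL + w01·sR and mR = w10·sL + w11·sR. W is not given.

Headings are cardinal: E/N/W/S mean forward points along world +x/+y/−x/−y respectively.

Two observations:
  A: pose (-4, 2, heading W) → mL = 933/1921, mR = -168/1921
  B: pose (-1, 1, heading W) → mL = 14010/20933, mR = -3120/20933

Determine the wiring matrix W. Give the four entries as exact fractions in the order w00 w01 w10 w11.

obs A: pose=(-4,2,W) → sL=6/17, sR=30/113, mL=933/1921, mR=-168/1921
obs B: pose=(-1,1,W) → sL=60/121, sR=60/173, mL=14010/20933, mR=-3120/20933
sensor matrix S = [[6/17, 30/113], [60/121, 60/173]]; det S = -371520/40212293
solve [mL_A; mL_B] = S·[w00; w01] and [mR_A; mR_B] = S·[w10; w11]:
  w00 = 1, w01 = 1/2, w10 = -1, w11 = 1

1 1/2 -1 1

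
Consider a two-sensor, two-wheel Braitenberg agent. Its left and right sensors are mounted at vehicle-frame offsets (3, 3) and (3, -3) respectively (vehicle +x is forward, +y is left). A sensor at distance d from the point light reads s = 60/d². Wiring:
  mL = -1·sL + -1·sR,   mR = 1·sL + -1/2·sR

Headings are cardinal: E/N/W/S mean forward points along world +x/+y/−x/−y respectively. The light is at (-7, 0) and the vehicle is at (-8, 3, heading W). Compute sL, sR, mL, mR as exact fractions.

left sensor world pos  = (-11, 0); dL² = 16
right sensor world pos = (-11, 6); dR² = 52
sL = 60/16 = 15/4
sR = 60/52 = 15/13
mL = -1·sL + -1·sR = -255/52
mR = 1·sL + -1/2·sR = 165/52

15/4 15/13 -255/52 165/52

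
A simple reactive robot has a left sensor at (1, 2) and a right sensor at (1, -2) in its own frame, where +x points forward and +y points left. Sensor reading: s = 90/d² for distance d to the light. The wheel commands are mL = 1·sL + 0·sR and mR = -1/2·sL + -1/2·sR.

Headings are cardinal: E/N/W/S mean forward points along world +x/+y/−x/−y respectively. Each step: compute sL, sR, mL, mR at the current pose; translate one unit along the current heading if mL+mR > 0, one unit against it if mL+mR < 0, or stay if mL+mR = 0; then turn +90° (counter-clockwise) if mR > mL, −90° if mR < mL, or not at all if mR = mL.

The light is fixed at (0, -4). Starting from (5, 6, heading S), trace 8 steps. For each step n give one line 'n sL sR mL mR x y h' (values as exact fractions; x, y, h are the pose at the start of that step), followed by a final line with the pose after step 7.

n=0: pose=(5,6,S); sL=9/13, sR=1; mL=9/13, mR=-11/13; mL+mR=-2/13 → advance -1; mR−mL=-20/13 → turn -1·90°
n=1: pose=(5,7,W); sL=90/97, sR=18/37; mL=90/97, mR=-2538/3589; mL+mR=792/3589 → advance +1; mR−mL=-5868/3589 → turn -1·90°
n=2: pose=(4,7,N); sL=45/74, sR=1/2; mL=45/74, mR=-41/74; mL+mR=2/37 → advance +1; mR−mL=-43/37 → turn -1·90°
n=3: pose=(4,8,E); sL=90/221, sR=18/25; mL=90/221, mR=-3114/5525; mL+mR=-864/5525 → advance -1; mR−mL=-5364/5525 → turn -1·90°
n=4: pose=(3,8,S); sL=45/73, sR=45/61; mL=45/73, mR=-3015/4453; mL+mR=-270/4453 → advance -1; mR−mL=-5760/4453 → turn -1·90°
n=5: pose=(3,9,W); sL=18/25, sR=90/229; mL=18/25, mR=-3186/5725; mL+mR=936/5725 → advance +1; mR−mL=-7308/5725 → turn -1·90°
n=6: pose=(2,9,N); sL=45/98, sR=45/106; mL=45/98, mR=-2295/5194; mL+mR=45/2597 → advance +1; mR−mL=-2340/2597 → turn -1·90°
n=7: pose=(2,10,E); sL=18/53, sR=10/17; mL=18/53, mR=-418/901; mL+mR=-112/901 → advance -1; mR−mL=-724/901 → turn -1·90°

0 9/13 1 9/13 -11/13 5 6 S
1 90/97 18/37 90/97 -2538/3589 5 7 W
2 45/74 1/2 45/74 -41/74 4 7 N
3 90/221 18/25 90/221 -3114/5525 4 8 E
4 45/73 45/61 45/73 -3015/4453 3 8 S
5 18/25 90/229 18/25 -3186/5725 3 9 W
6 45/98 45/106 45/98 -2295/5194 2 9 N
7 18/53 10/17 18/53 -418/901 2 10 E
final 1 10 S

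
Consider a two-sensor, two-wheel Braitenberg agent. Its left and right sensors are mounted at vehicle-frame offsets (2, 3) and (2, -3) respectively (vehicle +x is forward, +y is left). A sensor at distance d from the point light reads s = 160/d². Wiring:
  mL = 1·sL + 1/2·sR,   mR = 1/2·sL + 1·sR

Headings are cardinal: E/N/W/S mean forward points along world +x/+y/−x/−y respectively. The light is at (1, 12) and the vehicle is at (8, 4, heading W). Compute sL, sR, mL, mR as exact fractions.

left sensor world pos  = (6, 1); dL² = 146
right sensor world pos = (6, 7); dR² = 50
sL = 160/146 = 80/73
sR = 160/50 = 16/5
mL = 1·sL + 1/2·sR = 984/365
mR = 1/2·sL + 1·sR = 1368/365

80/73 16/5 984/365 1368/365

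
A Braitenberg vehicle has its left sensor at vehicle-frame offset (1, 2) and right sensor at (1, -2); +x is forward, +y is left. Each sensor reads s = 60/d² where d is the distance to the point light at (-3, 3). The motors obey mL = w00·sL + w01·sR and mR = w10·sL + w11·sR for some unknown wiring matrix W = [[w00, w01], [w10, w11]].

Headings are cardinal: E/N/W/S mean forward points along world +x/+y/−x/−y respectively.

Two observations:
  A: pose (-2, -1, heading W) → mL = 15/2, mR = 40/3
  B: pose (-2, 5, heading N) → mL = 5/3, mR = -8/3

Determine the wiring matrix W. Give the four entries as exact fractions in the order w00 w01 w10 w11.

0 1/2 -1 1

obs A: pose=(-2,-1,W) → sL=5/3, sR=15, mL=15/2, mR=40/3
obs B: pose=(-2,5,N) → sL=6, sR=10/3, mL=5/3, mR=-8/3
sensor matrix S = [[5/3, 15], [6, 10/3]]; det S = -760/9
solve [mL_A; mL_B] = S·[w00; w01] and [mR_A; mR_B] = S·[w10; w11]:
  w00 = 0, w01 = 1/2, w10 = -1, w11 = 1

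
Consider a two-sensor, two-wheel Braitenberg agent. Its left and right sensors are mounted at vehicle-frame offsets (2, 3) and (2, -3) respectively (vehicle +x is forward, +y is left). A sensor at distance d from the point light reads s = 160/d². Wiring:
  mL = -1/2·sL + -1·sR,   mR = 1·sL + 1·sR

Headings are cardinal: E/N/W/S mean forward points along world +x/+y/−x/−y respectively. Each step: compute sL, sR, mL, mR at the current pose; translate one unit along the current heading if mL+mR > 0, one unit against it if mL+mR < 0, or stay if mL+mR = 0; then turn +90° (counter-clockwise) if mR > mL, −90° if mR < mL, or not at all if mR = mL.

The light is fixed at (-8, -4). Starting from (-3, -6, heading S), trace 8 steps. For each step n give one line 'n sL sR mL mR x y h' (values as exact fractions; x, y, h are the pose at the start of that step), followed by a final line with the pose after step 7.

0 2 8 -9 10 -3 -6 S
1 160/49 32/17 -2928/833 4288/833 -3 -7 E
2 16 80/41 -408/41 736/41 -2 -7 N
3 160/41 160/17 -7920/697 9280/697 -2 -6 W
4 2 8 -9 10 -3 -6 S
5 160/49 32/17 -2928/833 4288/833 -3 -7 E
6 16 80/41 -408/41 736/41 -2 -7 N
7 160/41 160/17 -7920/697 9280/697 -2 -6 W
final -3 -6 S

n=0: pose=(-3,-6,S); sL=2, sR=8; mL=-9, mR=10; mL+mR=1 → advance +1; mR−mL=19 → turn +1·90°
n=1: pose=(-3,-7,E); sL=160/49, sR=32/17; mL=-2928/833, mR=4288/833; mL+mR=80/49 → advance +1; mR−mL=7216/833 → turn +1·90°
n=2: pose=(-2,-7,N); sL=16, sR=80/41; mL=-408/41, mR=736/41; mL+mR=8 → advance +1; mR−mL=1144/41 → turn +1·90°
n=3: pose=(-2,-6,W); sL=160/41, sR=160/17; mL=-7920/697, mR=9280/697; mL+mR=80/41 → advance +1; mR−mL=17200/697 → turn +1·90°
n=4: pose=(-3,-6,S); sL=2, sR=8; mL=-9, mR=10; mL+mR=1 → advance +1; mR−mL=19 → turn +1·90°
n=5: pose=(-3,-7,E); sL=160/49, sR=32/17; mL=-2928/833, mR=4288/833; mL+mR=80/49 → advance +1; mR−mL=7216/833 → turn +1·90°
n=6: pose=(-2,-7,N); sL=16, sR=80/41; mL=-408/41, mR=736/41; mL+mR=8 → advance +1; mR−mL=1144/41 → turn +1·90°
n=7: pose=(-2,-6,W); sL=160/41, sR=160/17; mL=-7920/697, mR=9280/697; mL+mR=80/41 → advance +1; mR−mL=17200/697 → turn +1·90°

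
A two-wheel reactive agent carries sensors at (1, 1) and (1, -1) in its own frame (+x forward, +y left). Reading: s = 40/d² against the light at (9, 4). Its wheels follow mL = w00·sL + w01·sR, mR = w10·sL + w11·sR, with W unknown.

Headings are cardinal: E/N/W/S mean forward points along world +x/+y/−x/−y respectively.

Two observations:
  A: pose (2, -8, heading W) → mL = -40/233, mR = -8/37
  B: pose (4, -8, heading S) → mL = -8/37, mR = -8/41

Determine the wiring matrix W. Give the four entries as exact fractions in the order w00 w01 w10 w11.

obs A: pose=(2,-8,W) → sL=40/233, sR=8/37, mL=-40/233, mR=-8/37
obs B: pose=(4,-8,S) → sL=8/37, sR=8/41, mL=-8/37, mR=-8/41
sensor matrix S = [[40/233, 8/37], [8/37, 8/41]]; det S = -173312/13078057
solve [mL_A; mL_B] = S·[w00; w01] and [mR_A; mR_B] = S·[w10; w11]:
  w00 = -1, w01 = 0, w10 = 0, w11 = -1

-1 0 0 -1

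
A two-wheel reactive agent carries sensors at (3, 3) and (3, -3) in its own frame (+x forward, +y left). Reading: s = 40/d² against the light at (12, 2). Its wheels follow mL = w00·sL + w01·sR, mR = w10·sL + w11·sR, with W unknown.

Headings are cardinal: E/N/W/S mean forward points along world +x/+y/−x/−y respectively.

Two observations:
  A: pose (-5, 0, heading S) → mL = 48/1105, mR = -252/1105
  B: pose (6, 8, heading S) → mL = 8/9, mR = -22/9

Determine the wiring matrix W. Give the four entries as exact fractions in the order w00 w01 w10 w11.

1/2 -1/2 -1 -1/2

obs A: pose=(-5,0,S) → sL=40/221, sR=8/85, mL=48/1105, mR=-252/1105
obs B: pose=(6,8,S) → sL=20/9, sR=4/9, mL=8/9, mR=-22/9
sensor matrix S = [[40/221, 8/85], [20/9, 4/9]]; det S = -256/1989
solve [mL_A; mL_B] = S·[w00; w01] and [mR_A; mR_B] = S·[w10; w11]:
  w00 = 1/2, w01 = -1/2, w10 = -1, w11 = -1/2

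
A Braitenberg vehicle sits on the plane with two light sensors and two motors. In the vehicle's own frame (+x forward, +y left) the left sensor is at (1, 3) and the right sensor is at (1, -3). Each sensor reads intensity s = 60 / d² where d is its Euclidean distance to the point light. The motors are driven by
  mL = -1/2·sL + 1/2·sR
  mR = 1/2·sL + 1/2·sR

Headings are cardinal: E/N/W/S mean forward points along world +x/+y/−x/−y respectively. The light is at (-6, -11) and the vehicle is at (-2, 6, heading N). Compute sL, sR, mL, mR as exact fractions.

12/65 60/373 -288/24245 4188/24245

left sensor world pos  = (-5, 7); dL² = 325
right sensor world pos = (1, 7); dR² = 373
sL = 60/325 = 12/65
sR = 60/373 = 60/373
mL = -1/2·sL + 1/2·sR = -288/24245
mR = 1/2·sL + 1/2·sR = 4188/24245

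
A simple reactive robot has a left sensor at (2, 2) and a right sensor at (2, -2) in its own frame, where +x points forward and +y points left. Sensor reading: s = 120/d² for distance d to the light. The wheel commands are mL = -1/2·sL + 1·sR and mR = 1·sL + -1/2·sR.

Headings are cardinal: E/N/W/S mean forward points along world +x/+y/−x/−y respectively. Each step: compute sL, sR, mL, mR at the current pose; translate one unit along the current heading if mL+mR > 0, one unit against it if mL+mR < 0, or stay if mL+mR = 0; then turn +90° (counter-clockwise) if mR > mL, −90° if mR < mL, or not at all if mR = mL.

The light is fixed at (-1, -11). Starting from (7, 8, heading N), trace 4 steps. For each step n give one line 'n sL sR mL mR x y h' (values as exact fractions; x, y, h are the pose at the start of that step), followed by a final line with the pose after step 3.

0 40/159 120/541 8260/86019 12100/86019 7 8 N
1 1/3 3/13 5/78 17/78 7 9 W
2 8/27 120/349 1844/9423 1172/9423 6 9 S
3 60/157 60/233 2430/36581 9270/36581 6 8 W
final 5 8 S

n=0: pose=(7,8,N); sL=40/159, sR=120/541; mL=8260/86019, mR=12100/86019; mL+mR=20360/86019 → advance +1; mR−mL=1280/28673 → turn +1·90°
n=1: pose=(7,9,W); sL=1/3, sR=3/13; mL=5/78, mR=17/78; mL+mR=11/39 → advance +1; mR−mL=2/13 → turn +1·90°
n=2: pose=(6,9,S); sL=8/27, sR=120/349; mL=1844/9423, mR=1172/9423; mL+mR=3016/9423 → advance +1; mR−mL=-224/3141 → turn -1·90°
n=3: pose=(6,8,W); sL=60/157, sR=60/233; mL=2430/36581, mR=9270/36581; mL+mR=11700/36581 → advance +1; mR−mL=6840/36581 → turn +1·90°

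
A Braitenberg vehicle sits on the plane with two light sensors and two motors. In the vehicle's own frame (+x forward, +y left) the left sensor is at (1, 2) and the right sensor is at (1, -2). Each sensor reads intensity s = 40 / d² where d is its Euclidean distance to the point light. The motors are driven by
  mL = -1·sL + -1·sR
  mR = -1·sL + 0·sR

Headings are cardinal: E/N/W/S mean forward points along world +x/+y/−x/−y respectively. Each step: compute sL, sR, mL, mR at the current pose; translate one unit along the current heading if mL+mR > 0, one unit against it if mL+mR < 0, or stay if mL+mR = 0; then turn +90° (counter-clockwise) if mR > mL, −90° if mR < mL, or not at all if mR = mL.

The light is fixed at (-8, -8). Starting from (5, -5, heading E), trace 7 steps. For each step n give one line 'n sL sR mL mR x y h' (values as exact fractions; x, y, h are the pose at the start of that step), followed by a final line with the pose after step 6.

0 40/221 40/197 -16720/43537 -40/221 5 -5 E
1 10/29 10/53 -820/1537 -10/29 4 -5 N
2 40/121 40/137 -10320/16577 -40/121 4 -6 W
3 20/113 20/61 -3480/6893 -20/113 5 -6 S
4 40/221 40/197 -16720/43537 -40/221 5 -5 E
5 10/29 10/53 -820/1537 -10/29 4 -5 N
6 40/121 40/137 -10320/16577 -40/121 4 -6 W
final 5 -6 S

n=0: pose=(5,-5,E); sL=40/221, sR=40/197; mL=-16720/43537, mR=-40/221; mL+mR=-24600/43537 → advance -1; mR−mL=40/197 → turn +1·90°
n=1: pose=(4,-5,N); sL=10/29, sR=10/53; mL=-820/1537, mR=-10/29; mL+mR=-1350/1537 → advance -1; mR−mL=10/53 → turn +1·90°
n=2: pose=(4,-6,W); sL=40/121, sR=40/137; mL=-10320/16577, mR=-40/121; mL+mR=-15800/16577 → advance -1; mR−mL=40/137 → turn +1·90°
n=3: pose=(5,-6,S); sL=20/113, sR=20/61; mL=-3480/6893, mR=-20/113; mL+mR=-4700/6893 → advance -1; mR−mL=20/61 → turn +1·90°
n=4: pose=(5,-5,E); sL=40/221, sR=40/197; mL=-16720/43537, mR=-40/221; mL+mR=-24600/43537 → advance -1; mR−mL=40/197 → turn +1·90°
n=5: pose=(4,-5,N); sL=10/29, sR=10/53; mL=-820/1537, mR=-10/29; mL+mR=-1350/1537 → advance -1; mR−mL=10/53 → turn +1·90°
n=6: pose=(4,-6,W); sL=40/121, sR=40/137; mL=-10320/16577, mR=-40/121; mL+mR=-15800/16577 → advance -1; mR−mL=40/137 → turn +1·90°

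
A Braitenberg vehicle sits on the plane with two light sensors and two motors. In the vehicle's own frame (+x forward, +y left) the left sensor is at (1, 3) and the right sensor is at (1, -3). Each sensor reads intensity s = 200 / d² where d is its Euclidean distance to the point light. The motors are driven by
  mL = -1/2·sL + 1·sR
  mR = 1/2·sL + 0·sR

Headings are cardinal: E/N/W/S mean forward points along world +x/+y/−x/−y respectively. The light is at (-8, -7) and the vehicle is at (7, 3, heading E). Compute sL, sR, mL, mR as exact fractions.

left sensor world pos  = (8, 6); dL² = 425
right sensor world pos = (8, 0); dR² = 305
sL = 200/425 = 8/17
sR = 200/305 = 40/61
mL = -1/2·sL + 1·sR = 436/1037
mR = 1/2·sL + 0·sR = 4/17

8/17 40/61 436/1037 4/17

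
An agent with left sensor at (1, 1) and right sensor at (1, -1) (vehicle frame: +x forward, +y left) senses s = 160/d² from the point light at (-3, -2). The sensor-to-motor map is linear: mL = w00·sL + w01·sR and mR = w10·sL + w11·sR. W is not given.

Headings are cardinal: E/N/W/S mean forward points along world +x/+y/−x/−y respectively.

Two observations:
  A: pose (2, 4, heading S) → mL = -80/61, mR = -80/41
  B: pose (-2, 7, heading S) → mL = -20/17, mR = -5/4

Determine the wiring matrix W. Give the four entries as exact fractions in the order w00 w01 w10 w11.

obs A: pose=(2,4,S) → sL=160/61, sR=160/41, mL=-80/61, mR=-80/41
obs B: pose=(-2,7,S) → sL=40/17, sR=5/2, mL=-20/17, mR=-5/4
sensor matrix S = [[160/61, 160/41], [40/17, 5/2]]; det S = -111600/42517
solve [mL_A; mL_B] = S·[w00; w01] and [mR_A; mR_B] = S·[w10; w11]:
  w00 = -1/2, w01 = 0, w10 = 0, w11 = -1/2

-1/2 0 0 -1/2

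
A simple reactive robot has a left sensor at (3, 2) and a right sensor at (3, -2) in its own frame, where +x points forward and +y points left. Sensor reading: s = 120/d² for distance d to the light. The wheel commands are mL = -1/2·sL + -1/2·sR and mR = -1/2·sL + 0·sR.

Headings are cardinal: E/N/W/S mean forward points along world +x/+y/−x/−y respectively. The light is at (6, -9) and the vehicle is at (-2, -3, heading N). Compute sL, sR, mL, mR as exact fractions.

left sensor world pos  = (-4, 0); dL² = 181
right sensor world pos = (0, 0); dR² = 117
sL = 120/181 = 120/181
sR = 120/117 = 40/39
mL = -1/2·sL + -1/2·sR = -5960/7059
mR = -1/2·sL + 0·sR = -60/181

120/181 40/39 -5960/7059 -60/181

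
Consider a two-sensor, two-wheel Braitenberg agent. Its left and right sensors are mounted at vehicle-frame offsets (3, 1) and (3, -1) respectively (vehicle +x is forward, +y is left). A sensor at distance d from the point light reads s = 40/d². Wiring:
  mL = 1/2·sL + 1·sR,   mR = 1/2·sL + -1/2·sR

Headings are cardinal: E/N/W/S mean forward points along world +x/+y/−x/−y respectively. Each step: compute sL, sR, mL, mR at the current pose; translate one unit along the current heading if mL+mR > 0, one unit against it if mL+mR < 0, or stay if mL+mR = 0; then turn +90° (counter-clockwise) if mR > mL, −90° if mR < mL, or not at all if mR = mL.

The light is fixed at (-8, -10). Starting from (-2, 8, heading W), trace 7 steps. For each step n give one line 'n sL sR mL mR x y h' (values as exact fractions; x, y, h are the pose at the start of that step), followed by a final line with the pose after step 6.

n=0: pose=(-2,8,W); sL=20/149, sR=4/37; mL=966/5513, mR=72/5513; mL+mR=1038/5513 → advance +1; mR−mL=-6/37 → turn -1·90°
n=1: pose=(-3,8,N); sL=40/457, sR=40/477; mL=27820/217989, mR=400/217989; mL+mR=28220/217989 → advance +1; mR−mL=-20/159 → turn -1·90°
n=2: pose=(-3,9,E); sL=5/58, sR=10/97; mL=1645/11252, mR=-95/11252; mL+mR=775/5626 → advance +1; mR−mL=-15/97 → turn -1·90°
n=3: pose=(-2,9,S); sL=8/61, sR=40/281; mL=3564/17141, mR=-96/17141; mL+mR=3468/17141 → advance +1; mR−mL=-60/281 → turn -1·90°
n=4: pose=(-2,8,W); sL=20/149, sR=4/37; mL=966/5513, mR=72/5513; mL+mR=1038/5513 → advance +1; mR−mL=-6/37 → turn -1·90°
n=5: pose=(-3,8,N); sL=40/457, sR=40/477; mL=27820/217989, mR=400/217989; mL+mR=28220/217989 → advance +1; mR−mL=-20/159 → turn -1·90°
n=6: pose=(-3,9,E); sL=5/58, sR=10/97; mL=1645/11252, mR=-95/11252; mL+mR=775/5626 → advance +1; mR−mL=-15/97 → turn -1·90°

0 20/149 4/37 966/5513 72/5513 -2 8 W
1 40/457 40/477 27820/217989 400/217989 -3 8 N
2 5/58 10/97 1645/11252 -95/11252 -3 9 E
3 8/61 40/281 3564/17141 -96/17141 -2 9 S
4 20/149 4/37 966/5513 72/5513 -2 8 W
5 40/457 40/477 27820/217989 400/217989 -3 8 N
6 5/58 10/97 1645/11252 -95/11252 -3 9 E
final -2 9 S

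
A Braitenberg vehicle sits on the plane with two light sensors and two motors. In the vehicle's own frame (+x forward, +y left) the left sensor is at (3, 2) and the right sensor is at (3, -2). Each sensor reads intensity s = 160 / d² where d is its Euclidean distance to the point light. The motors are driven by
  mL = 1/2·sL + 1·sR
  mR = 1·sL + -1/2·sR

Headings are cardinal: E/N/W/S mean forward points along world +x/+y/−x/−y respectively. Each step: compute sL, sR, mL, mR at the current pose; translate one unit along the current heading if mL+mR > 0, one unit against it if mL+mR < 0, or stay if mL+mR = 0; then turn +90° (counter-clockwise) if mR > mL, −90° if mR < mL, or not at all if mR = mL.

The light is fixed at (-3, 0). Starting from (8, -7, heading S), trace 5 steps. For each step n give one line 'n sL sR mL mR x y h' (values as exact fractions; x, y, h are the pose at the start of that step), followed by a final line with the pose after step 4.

n=0: pose=(8,-7,S); sL=160/269, sR=160/181; mL=57520/48689, mR=7440/48689; mL+mR=64960/48689 → advance +1; mR−mL=-50080/48689 → turn -1·90°
n=1: pose=(8,-8,W); sL=40/41, sR=8/5; mL=428/205, mR=36/205; mL+mR=464/205 → advance +1; mR−mL=-392/205 → turn -1·90°
n=2: pose=(7,-8,N); sL=160/89, sR=160/169; mL=27760/15041, mR=19920/15041; mL+mR=47680/15041 → advance +1; mR−mL=-7840/15041 → turn -1·90°
n=3: pose=(7,-7,E); sL=80/97, sR=16/25; mL=2552/2425, mR=1224/2425; mL+mR=3776/2425 → advance +1; mR−mL=-1328/2425 → turn -1·90°
n=4: pose=(8,-7,S); sL=160/269, sR=160/181; mL=57520/48689, mR=7440/48689; mL+mR=64960/48689 → advance +1; mR−mL=-50080/48689 → turn -1·90°

0 160/269 160/181 57520/48689 7440/48689 8 -7 S
1 40/41 8/5 428/205 36/205 8 -8 W
2 160/89 160/169 27760/15041 19920/15041 7 -8 N
3 80/97 16/25 2552/2425 1224/2425 7 -7 E
4 160/269 160/181 57520/48689 7440/48689 8 -7 S
final 8 -8 W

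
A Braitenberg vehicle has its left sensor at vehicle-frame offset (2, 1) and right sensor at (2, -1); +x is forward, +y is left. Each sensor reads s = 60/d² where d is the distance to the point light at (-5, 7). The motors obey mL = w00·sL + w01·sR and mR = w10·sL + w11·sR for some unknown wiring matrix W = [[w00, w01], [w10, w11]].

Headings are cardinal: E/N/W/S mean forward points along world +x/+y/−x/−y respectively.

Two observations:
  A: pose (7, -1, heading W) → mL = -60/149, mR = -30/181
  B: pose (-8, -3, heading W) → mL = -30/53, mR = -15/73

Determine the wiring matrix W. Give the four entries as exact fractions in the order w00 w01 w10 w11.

obs A: pose=(7,-1,W) → sL=60/181, sR=60/149, mL=-60/149, mR=-30/181
obs B: pose=(-8,-3,W) → sL=30/73, sR=30/53, mL=-30/53, mR=-15/73
sensor matrix S = [[60/181, 60/149], [30/73, 30/53]]; det S = 2311200/104343061
solve [mL_A; mL_B] = S·[w00; w01] and [mR_A; mR_B] = S·[w10; w11]:
  w00 = 0, w01 = -1, w10 = -1/2, w11 = 0

0 -1 -1/2 0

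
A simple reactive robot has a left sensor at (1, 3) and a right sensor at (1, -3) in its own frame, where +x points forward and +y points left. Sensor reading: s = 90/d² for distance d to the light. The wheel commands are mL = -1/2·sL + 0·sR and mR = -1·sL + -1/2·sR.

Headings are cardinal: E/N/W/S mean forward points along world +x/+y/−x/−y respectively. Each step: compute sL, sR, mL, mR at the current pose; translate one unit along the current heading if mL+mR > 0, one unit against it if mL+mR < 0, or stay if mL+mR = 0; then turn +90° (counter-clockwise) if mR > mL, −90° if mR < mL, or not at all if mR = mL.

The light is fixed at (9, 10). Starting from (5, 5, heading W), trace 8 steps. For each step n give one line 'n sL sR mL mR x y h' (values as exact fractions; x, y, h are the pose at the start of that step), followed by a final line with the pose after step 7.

0 90/89 90/29 -45/89 -6615/2581 5 5 W
1 45/26 45/8 -45/52 -945/208 6 5 N
2 90/13 18/17 -45/13 -1647/221 6 4 E
3 9/5 45/49 -9/10 -1107/490 5 4 S
4 90/89 90/29 -45/89 -6615/2581 5 5 W
5 45/26 45/8 -45/52 -945/208 6 5 N
6 90/13 18/17 -45/13 -1647/221 6 4 E
7 9/5 45/49 -9/10 -1107/490 5 4 S
final 5 5 W

n=0: pose=(5,5,W); sL=90/89, sR=90/29; mL=-45/89, mR=-6615/2581; mL+mR=-7920/2581 → advance -1; mR−mL=-5310/2581 → turn -1·90°
n=1: pose=(6,5,N); sL=45/26, sR=45/8; mL=-45/52, mR=-945/208; mL+mR=-1125/208 → advance -1; mR−mL=-765/208 → turn -1·90°
n=2: pose=(6,4,E); sL=90/13, sR=18/17; mL=-45/13, mR=-1647/221; mL+mR=-2412/221 → advance -1; mR−mL=-882/221 → turn -1·90°
n=3: pose=(5,4,S); sL=9/5, sR=45/49; mL=-9/10, mR=-1107/490; mL+mR=-774/245 → advance -1; mR−mL=-333/245 → turn -1·90°
n=4: pose=(5,5,W); sL=90/89, sR=90/29; mL=-45/89, mR=-6615/2581; mL+mR=-7920/2581 → advance -1; mR−mL=-5310/2581 → turn -1·90°
n=5: pose=(6,5,N); sL=45/26, sR=45/8; mL=-45/52, mR=-945/208; mL+mR=-1125/208 → advance -1; mR−mL=-765/208 → turn -1·90°
n=6: pose=(6,4,E); sL=90/13, sR=18/17; mL=-45/13, mR=-1647/221; mL+mR=-2412/221 → advance -1; mR−mL=-882/221 → turn -1·90°
n=7: pose=(5,4,S); sL=9/5, sR=45/49; mL=-9/10, mR=-1107/490; mL+mR=-774/245 → advance -1; mR−mL=-333/245 → turn -1·90°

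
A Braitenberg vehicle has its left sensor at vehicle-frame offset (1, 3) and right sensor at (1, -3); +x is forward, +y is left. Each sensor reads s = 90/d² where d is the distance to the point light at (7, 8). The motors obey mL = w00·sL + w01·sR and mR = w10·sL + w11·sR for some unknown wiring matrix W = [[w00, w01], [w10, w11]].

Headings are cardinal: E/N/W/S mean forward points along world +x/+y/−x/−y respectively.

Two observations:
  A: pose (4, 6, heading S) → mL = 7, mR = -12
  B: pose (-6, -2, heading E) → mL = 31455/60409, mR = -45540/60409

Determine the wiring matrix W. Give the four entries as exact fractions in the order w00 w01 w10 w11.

1/2 1 -1 -1

obs A: pose=(4,6,S) → sL=10, sR=2, mL=7, mR=-12
obs B: pose=(-6,-2,E) → sL=90/193, sR=90/313, mL=31455/60409, mR=-45540/60409
sensor matrix S = [[10, 2], [90/193, 90/313]]; det S = 117360/60409
solve [mL_A; mL_B] = S·[w00; w01] and [mR_A; mR_B] = S·[w10; w11]:
  w00 = 1/2, w01 = 1, w10 = -1, w11 = -1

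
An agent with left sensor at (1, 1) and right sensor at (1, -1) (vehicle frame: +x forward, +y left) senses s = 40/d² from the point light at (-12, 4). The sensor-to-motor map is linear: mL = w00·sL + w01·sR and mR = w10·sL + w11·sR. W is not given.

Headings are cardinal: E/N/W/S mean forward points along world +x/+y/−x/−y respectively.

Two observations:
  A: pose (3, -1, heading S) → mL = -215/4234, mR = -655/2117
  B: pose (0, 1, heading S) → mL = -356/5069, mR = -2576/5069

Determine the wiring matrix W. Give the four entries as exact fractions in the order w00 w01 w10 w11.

-1 1/2 -1 -1

obs A: pose=(3,-1,S) → sL=10/73, sR=5/29, mL=-215/4234, mR=-655/2117
obs B: pose=(0,1,S) → sL=8/37, sR=40/137, mL=-356/5069, mR=-2576/5069
sensor matrix S = [[10/73, 5/29], [8/37, 40/137]]; det S = 29160/10731073
solve [mL_A; mL_B] = S·[w00; w01] and [mR_A; mR_B] = S·[w10; w11]:
  w00 = -1, w01 = 1/2, w10 = -1, w11 = -1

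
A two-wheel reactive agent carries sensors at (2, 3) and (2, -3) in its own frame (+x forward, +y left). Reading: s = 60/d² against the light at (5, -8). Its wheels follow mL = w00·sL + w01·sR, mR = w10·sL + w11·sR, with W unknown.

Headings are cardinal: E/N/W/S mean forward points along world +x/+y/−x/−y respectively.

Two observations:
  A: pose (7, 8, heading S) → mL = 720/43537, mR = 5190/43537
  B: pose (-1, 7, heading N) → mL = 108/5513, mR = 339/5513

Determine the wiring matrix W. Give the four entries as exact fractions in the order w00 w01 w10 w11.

obs A: pose=(7,8,S) → sL=60/221, sR=60/197, mL=720/43537, mR=5190/43537
obs B: pose=(-1,7,N) → sL=6/37, sR=30/149, mL=108/5513, mR=339/5513
sensor matrix S = [[60/221, 60/197], [6/37, 30/149]]; det S = 1265760/240019481
solve [mL_A; mL_B] = S·[w00; w01] and [mR_A; mR_B] = S·[w10; w11]:
  w00 = -1/2, w01 = 1/2, w10 = 1, w11 = -1/2

-1/2 1/2 1 -1/2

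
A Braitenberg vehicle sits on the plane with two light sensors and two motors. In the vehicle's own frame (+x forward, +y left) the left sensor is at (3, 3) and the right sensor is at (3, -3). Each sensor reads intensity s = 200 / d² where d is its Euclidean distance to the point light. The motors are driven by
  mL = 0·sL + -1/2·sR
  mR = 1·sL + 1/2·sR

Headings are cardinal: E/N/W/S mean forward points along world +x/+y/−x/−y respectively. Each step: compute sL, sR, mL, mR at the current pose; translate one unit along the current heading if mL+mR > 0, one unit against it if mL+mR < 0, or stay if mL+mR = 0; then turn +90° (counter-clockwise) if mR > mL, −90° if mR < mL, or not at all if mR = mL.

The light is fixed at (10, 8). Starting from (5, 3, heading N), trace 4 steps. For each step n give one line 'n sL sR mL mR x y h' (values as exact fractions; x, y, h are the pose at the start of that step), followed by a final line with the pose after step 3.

n=0: pose=(5,3,N); sL=50/17, sR=25; mL=-25/2, mR=525/34; mL+mR=50/17 → advance +1; mR−mL=475/17 → turn +1·90°
n=1: pose=(5,4,W); sL=200/113, sR=40/13; mL=-20/13, mR=4860/1469; mL+mR=200/113 → advance +1; mR−mL=7120/1469 → turn +1·90°
n=2: pose=(4,4,S); sL=100/29, sR=20/13; mL=-10/13, mR=1590/377; mL+mR=100/29 → advance +1; mR−mL=1880/377 → turn +1·90°
n=3: pose=(4,3,E); sL=200/13, sR=200/73; mL=-100/73, mR=15900/949; mL+mR=200/13 → advance +1; mR−mL=17200/949 → turn +1·90°

0 50/17 25 -25/2 525/34 5 3 N
1 200/113 40/13 -20/13 4860/1469 5 4 W
2 100/29 20/13 -10/13 1590/377 4 4 S
3 200/13 200/73 -100/73 15900/949 4 3 E
final 5 3 N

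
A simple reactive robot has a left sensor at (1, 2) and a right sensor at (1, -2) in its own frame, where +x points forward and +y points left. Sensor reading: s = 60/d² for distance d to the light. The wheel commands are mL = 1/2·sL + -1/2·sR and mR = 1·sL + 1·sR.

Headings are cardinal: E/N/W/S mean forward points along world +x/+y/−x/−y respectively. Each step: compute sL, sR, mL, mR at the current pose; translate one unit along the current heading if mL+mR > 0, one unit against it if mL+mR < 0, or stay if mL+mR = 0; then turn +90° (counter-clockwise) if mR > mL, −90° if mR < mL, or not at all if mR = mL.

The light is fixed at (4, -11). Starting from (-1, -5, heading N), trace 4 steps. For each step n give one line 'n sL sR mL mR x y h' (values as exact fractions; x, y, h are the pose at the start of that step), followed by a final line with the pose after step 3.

0 30/49 30/29 -300/1421 2340/1421 -1 -5 N
1 60/61 20/39 560/2379 3560/2379 -1 -4 W
2 15/13 3/5 18/65 114/65 -2 -4 S
3 60/89 60/41 -1440/3649 7800/3649 -2 -5 E
final -1 -5 N

n=0: pose=(-1,-5,N); sL=30/49, sR=30/29; mL=-300/1421, mR=2340/1421; mL+mR=2040/1421 → advance +1; mR−mL=2640/1421 → turn +1·90°
n=1: pose=(-1,-4,W); sL=60/61, sR=20/39; mL=560/2379, mR=3560/2379; mL+mR=4120/2379 → advance +1; mR−mL=1000/793 → turn +1·90°
n=2: pose=(-2,-4,S); sL=15/13, sR=3/5; mL=18/65, mR=114/65; mL+mR=132/65 → advance +1; mR−mL=96/65 → turn +1·90°
n=3: pose=(-2,-5,E); sL=60/89, sR=60/41; mL=-1440/3649, mR=7800/3649; mL+mR=6360/3649 → advance +1; mR−mL=9240/3649 → turn +1·90°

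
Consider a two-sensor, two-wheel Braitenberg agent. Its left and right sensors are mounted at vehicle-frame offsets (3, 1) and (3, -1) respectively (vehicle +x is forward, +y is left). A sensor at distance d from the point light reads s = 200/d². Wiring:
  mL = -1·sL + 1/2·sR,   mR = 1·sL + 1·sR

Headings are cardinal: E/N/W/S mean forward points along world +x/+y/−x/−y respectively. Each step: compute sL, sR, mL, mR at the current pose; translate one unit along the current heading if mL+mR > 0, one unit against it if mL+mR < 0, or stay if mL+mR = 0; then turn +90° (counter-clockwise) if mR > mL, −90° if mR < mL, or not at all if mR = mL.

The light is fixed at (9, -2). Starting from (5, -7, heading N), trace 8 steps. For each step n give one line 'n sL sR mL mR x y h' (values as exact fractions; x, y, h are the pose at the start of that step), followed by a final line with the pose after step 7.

0 200/29 200/13 300/377 8400/377 5 -7 N
1 100/37 100/29 -1050/1073 6600/1073 5 -6 W
2 40/13 40/17 -420/221 1200/221 4 -6 S
3 10 5 -15/2 15 4 -7 E
4 200/29 200/13 300/377 8400/377 5 -7 N
5 100/37 100/29 -1050/1073 6600/1073 5 -6 W
6 40/13 40/17 -420/221 1200/221 4 -6 S
7 10 5 -15/2 15 4 -7 E
final 5 -7 N

n=0: pose=(5,-7,N); sL=200/29, sR=200/13; mL=300/377, mR=8400/377; mL+mR=300/13 → advance +1; mR−mL=8100/377 → turn +1·90°
n=1: pose=(5,-6,W); sL=100/37, sR=100/29; mL=-1050/1073, mR=6600/1073; mL+mR=150/29 → advance +1; mR−mL=7650/1073 → turn +1·90°
n=2: pose=(4,-6,S); sL=40/13, sR=40/17; mL=-420/221, mR=1200/221; mL+mR=60/17 → advance +1; mR−mL=1620/221 → turn +1·90°
n=3: pose=(4,-7,E); sL=10, sR=5; mL=-15/2, mR=15; mL+mR=15/2 → advance +1; mR−mL=45/2 → turn +1·90°
n=4: pose=(5,-7,N); sL=200/29, sR=200/13; mL=300/377, mR=8400/377; mL+mR=300/13 → advance +1; mR−mL=8100/377 → turn +1·90°
n=5: pose=(5,-6,W); sL=100/37, sR=100/29; mL=-1050/1073, mR=6600/1073; mL+mR=150/29 → advance +1; mR−mL=7650/1073 → turn +1·90°
n=6: pose=(4,-6,S); sL=40/13, sR=40/17; mL=-420/221, mR=1200/221; mL+mR=60/17 → advance +1; mR−mL=1620/221 → turn +1·90°
n=7: pose=(4,-7,E); sL=10, sR=5; mL=-15/2, mR=15; mL+mR=15/2 → advance +1; mR−mL=45/2 → turn +1·90°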